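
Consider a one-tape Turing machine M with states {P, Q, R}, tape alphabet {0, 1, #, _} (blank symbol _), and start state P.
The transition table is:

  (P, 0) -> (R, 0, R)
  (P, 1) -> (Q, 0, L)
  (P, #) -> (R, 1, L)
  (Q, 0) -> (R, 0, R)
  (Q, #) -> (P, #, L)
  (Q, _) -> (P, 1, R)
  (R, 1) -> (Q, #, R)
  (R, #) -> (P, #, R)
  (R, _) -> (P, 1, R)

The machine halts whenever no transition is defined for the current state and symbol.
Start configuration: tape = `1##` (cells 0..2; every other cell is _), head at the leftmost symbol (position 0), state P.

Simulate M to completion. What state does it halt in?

P

P | _[1]##__   read 1 → write 0, move L, go to Q
Q | [_]0##__   read _ → write 1, move R, go to P
P | 1[0]##__   read 0 → write 0, move R, go to R
R | 10[#]#__   read # → write #, move R, go to P
P | 10#[#]__   read # → write 1, move L, go to R
R | 10[#]1__   read # → write #, move R, go to P
P | 10#[1]__   read 1 → write 0, move L, go to Q
Q | 10[#]0__   read # → write #, move L, go to P
P | 1[0]#0__   read 0 → write 0, move R, go to R
R | 10[#]0__   read # → write #, move R, go to P
P | 10#[0]__   read 0 → write 0, move R, go to R
R | 10#0[_]_   read _ → write 1, move R, go to P
P | 10#01[_]
No transition is defined for (P, _); M halts in state P.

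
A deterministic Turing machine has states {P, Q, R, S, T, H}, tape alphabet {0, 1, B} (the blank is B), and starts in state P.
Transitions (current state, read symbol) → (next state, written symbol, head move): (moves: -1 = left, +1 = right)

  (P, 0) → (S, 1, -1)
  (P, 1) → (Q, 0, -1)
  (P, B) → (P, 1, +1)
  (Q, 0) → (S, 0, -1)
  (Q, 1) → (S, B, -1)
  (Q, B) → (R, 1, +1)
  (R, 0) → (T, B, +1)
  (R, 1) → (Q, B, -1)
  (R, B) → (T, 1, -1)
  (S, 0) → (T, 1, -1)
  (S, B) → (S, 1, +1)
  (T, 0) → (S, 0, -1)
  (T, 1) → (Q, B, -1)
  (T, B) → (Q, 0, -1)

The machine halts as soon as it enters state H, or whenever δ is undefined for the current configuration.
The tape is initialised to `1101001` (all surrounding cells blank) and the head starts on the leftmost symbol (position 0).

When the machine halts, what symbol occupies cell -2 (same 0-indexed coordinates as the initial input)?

1

P | BB[1]101001   read 1 → write 0, move -1, go to Q
Q | B[B]0101001   read B → write 1, move +1, go to R
R | B1[0]101001   read 0 → write B, move +1, go to T
T | B1B[1]01001   read 1 → write B, move -1, go to Q
Q | B1[B]B01001   read B → write 1, move +1, go to R
R | B11[B]01001   read B → write 1, move -1, go to T
T | B1[1]101001   read 1 → write B, move -1, go to Q
Q | B[1]B101001   read 1 → write B, move -1, go to S
S | [B]BB101001   read B → write 1, move +1, go to S
S | 1[B]B101001   read B → write 1, move +1, go to S
S | 11[B]101001   read B → write 1, move +1, go to S
S | 111[1]01001
Cell -2 holds 1 when M halts.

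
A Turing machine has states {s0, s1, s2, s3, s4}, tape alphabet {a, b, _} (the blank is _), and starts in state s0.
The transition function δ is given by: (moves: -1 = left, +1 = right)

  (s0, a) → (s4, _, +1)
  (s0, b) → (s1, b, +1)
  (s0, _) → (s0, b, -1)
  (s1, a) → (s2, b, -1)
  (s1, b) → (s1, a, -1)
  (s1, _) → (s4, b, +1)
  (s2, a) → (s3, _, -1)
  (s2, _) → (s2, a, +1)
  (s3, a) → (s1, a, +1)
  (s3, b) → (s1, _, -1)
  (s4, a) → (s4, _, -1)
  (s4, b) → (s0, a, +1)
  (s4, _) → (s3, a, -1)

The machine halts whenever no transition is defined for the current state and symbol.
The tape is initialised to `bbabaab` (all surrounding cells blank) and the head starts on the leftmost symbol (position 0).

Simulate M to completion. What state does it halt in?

s3

state=s0 head=0 tape=_[b]babaab   (s0,b)→(s1,b,+1)
state=s1 head=1 tape=_b[b]abaab   (s1,b)→(s1,a,-1)
state=s1 head=0 tape=_[b]aabaab   (s1,b)→(s1,a,-1)
state=s1 head=-1 tape=[_]aaabaab   (s1,_)→(s4,b,+1)
state=s4 head=0 tape=b[a]aabaab   (s4,a)→(s4,_,-1)
state=s4 head=-1 tape=[b]_aabaab   (s4,b)→(s0,a,+1)
state=s0 head=0 tape=a[_]aabaab   (s0,_)→(s0,b,-1)
state=s0 head=-1 tape=[a]baabaab   (s0,a)→(s4,_,+1)
state=s4 head=0 tape=_[b]aabaab   (s4,b)→(s0,a,+1)
state=s0 head=1 tape=_a[a]abaab   (s0,a)→(s4,_,+1)
state=s4 head=2 tape=_a_[a]baab   (s4,a)→(s4,_,-1)
state=s4 head=1 tape=_a[_]_baab   (s4,_)→(s3,a,-1)
state=s3 head=0 tape=_[a]a_baab   (s3,a)→(s1,a,+1)
state=s1 head=1 tape=_a[a]_baab   (s1,a)→(s2,b,-1)
state=s2 head=0 tape=_[a]b_baab   (s2,a)→(s3,_,-1)
state=s3 head=-1 tape=[_]_b_baab
No transition is defined for (s3, _); M halts in state s3.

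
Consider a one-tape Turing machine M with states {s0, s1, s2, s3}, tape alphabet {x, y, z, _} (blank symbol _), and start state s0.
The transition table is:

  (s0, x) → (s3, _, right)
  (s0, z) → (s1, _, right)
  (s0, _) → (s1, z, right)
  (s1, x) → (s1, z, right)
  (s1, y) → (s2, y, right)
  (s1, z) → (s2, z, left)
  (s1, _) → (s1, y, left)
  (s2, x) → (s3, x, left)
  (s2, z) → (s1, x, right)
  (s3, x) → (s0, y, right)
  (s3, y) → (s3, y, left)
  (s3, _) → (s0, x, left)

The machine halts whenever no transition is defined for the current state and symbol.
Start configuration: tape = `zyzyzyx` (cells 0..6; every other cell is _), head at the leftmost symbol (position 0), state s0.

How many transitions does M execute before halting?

state=s0 head=0 tape=[z]yzyzyx   (s0,z)→(s1,_,right)
state=s1 head=1 tape=_[y]zyzyx   (s1,y)→(s2,y,right)
state=s2 head=2 tape=_y[z]yzyx   (s2,z)→(s1,x,right)
state=s1 head=3 tape=_yx[y]zyx   (s1,y)→(s2,y,right)
state=s2 head=4 tape=_yxy[z]yx   (s2,z)→(s1,x,right)
state=s1 head=5 tape=_yxyx[y]x   (s1,y)→(s2,y,right)
state=s2 head=6 tape=_yxyxy[x]   (s2,x)→(s3,x,left)
state=s3 head=5 tape=_yxyx[y]x   (s3,y)→(s3,y,left)
state=s3 head=4 tape=_yxy[x]yx   (s3,x)→(s0,y,right)
state=s0 head=5 tape=_yxyy[y]x
M halts after 9 transitions.

9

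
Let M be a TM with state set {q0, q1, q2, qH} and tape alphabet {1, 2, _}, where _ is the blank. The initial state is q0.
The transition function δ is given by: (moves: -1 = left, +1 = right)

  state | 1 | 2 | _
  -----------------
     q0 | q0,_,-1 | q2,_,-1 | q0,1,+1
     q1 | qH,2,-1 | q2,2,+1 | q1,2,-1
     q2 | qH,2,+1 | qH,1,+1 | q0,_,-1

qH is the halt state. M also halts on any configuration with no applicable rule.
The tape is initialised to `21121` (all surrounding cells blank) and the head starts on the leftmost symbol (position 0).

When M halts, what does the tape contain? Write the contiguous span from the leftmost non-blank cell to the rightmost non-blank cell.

1111112_1

q0 | ____[2]1121   read 2 → write _, move -1, go to q2
q2 | ___[_]_1121   read _ → write _, move -1, go to q0
q0 | __[_]__1121   read _ → write 1, move +1, go to q0
q0 | __1[_]_1121   read _ → write 1, move +1, go to q0
q0 | __11[_]1121   read _ → write 1, move +1, go to q0
q0 | __111[1]121   read 1 → write _, move -1, go to q0
q0 | __11[1]_121   read 1 → write _, move -1, go to q0
q0 | __1[1]__121   read 1 → write _, move -1, go to q0
q0 | __[1]___121   read 1 → write _, move -1, go to q0
q0 | _[_]____121   read _ → write 1, move +1, go to q0
q0 | _1[_]___121   read _ → write 1, move +1, go to q0
q0 | _11[_]__121   read _ → write 1, move +1, go to q0
q0 | _111[_]_121   read _ → write 1, move +1, go to q0
q0 | _1111[_]121   read _ → write 1, move +1, go to q0
q0 | _11111[1]21   read 1 → write _, move -1, go to q0
q0 | _1111[1]_21   read 1 → write _, move -1, go to q0
q0 | _111[1]__21   read 1 → write _, move -1, go to q0
q0 | _11[1]___21   read 1 → write _, move -1, go to q0
q0 | _1[1]____21   read 1 → write _, move -1, go to q0
q0 | _[1]_____21   read 1 → write _, move -1, go to q0
q0 | [_]______21   read _ → write 1, move +1, go to q0
q0 | 1[_]_____21   read _ → write 1, move +1, go to q0
q0 | 11[_]____21   read _ → write 1, move +1, go to q0
q0 | 111[_]___21   read _ → write 1, move +1, go to q0
q0 | 1111[_]__21   read _ → write 1, move +1, go to q0
q0 | 11111[_]_21   read _ → write 1, move +1, go to q0
q0 | 111111[_]21   read _ → write 1, move +1, go to q0
q0 | 1111111[2]1   read 2 → write _, move -1, go to q2
q2 | 111111[1]_1   read 1 → write 2, move +1, go to qH
qH | 1111112[_]1
The non-blank tape span at halt is 1111112_1.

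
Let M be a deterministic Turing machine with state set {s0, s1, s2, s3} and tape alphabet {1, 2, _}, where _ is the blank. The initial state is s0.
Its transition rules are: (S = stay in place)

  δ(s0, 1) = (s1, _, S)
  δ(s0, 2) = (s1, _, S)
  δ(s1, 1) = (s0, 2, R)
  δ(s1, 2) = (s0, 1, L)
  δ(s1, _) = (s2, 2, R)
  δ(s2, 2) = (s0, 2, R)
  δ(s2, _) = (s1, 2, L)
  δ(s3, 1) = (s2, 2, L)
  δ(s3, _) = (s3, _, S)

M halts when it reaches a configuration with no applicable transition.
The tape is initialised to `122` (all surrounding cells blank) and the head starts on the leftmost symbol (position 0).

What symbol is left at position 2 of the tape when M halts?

1

s0 | [1]22_   read 1 → write _, move S, go to s1
s1 | [_]22_   read _ → write 2, move R, go to s2
s2 | 2[2]2_   read 2 → write 2, move R, go to s0
s0 | 22[2]_   read 2 → write _, move S, go to s1
s1 | 22[_]_   read _ → write 2, move R, go to s2
s2 | 222[_]   read _ → write 2, move L, go to s1
s1 | 22[2]2   read 2 → write 1, move L, go to s0
s0 | 2[2]12   read 2 → write _, move S, go to s1
s1 | 2[_]12   read _ → write 2, move R, go to s2
s2 | 22[1]2
Cell 2 holds 1 when M halts.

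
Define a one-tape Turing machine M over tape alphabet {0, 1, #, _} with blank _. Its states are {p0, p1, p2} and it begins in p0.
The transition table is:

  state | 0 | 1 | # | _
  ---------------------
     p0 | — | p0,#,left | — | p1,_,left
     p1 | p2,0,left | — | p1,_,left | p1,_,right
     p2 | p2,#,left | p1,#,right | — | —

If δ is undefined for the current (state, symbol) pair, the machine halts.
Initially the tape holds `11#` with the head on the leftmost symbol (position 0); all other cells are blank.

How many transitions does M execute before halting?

7

p0 | __[1]1#   read 1 → write #, move left, go to p0
p0 | _[_]#1#   read _ → write _, move left, go to p1
p1 | [_]_#1#   read _ → write _, move right, go to p1
p1 | _[_]#1#   read _ → write _, move right, go to p1
p1 | __[#]1#   read # → write _, move left, go to p1
p1 | _[_]_1#   read _ → write _, move right, go to p1
p1 | __[_]1#   read _ → write _, move right, go to p1
p1 | ___[1]#
M halts after 7 transitions.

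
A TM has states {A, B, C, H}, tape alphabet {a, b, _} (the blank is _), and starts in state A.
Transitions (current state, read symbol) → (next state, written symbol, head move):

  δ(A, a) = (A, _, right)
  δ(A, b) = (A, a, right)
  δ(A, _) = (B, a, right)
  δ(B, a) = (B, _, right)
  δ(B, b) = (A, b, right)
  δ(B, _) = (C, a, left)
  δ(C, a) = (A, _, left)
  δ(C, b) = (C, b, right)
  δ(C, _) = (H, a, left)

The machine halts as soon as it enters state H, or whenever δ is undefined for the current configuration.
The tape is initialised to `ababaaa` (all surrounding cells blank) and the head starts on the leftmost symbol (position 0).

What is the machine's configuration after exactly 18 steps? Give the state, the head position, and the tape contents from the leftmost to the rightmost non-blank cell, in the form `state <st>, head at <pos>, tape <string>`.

A | [a]babaaa__   read a → write _, move right, go to A
A | _[b]abaaa__   read b → write a, move right, go to A
A | _a[a]baaa__   read a → write _, move right, go to A
A | _a_[b]aaa__   read b → write a, move right, go to A
A | _a_a[a]aa__   read a → write _, move right, go to A
A | _a_a_[a]a__   read a → write _, move right, go to A
A | _a_a__[a]__   read a → write _, move right, go to A
A | _a_a___[_]_   read _ → write a, move right, go to B
B | _a_a___a[_]   read _ → write a, move left, go to C
C | _a_a___[a]a   read a → write _, move left, go to A
A | _a_a__[_]_a   read _ → write a, move right, go to B
B | _a_a__a[_]a   read _ → write a, move left, go to C
C | _a_a__[a]aa   read a → write _, move left, go to A
A | _a_a_[_]_aa   read _ → write a, move right, go to B
B | _a_a_a[_]aa   read _ → write a, move left, go to C
C | _a_a_[a]aaa   read a → write _, move left, go to A
A | _a_a[_]_aaa   read _ → write a, move right, go to B
B | _a_aa[_]aaa   read _ → write a, move left, go to C
C | _a_a[a]aaaa
After 18 steps: state C, head at 4, tape a_aaaaaa.

state C, head at 4, tape a_aaaaaa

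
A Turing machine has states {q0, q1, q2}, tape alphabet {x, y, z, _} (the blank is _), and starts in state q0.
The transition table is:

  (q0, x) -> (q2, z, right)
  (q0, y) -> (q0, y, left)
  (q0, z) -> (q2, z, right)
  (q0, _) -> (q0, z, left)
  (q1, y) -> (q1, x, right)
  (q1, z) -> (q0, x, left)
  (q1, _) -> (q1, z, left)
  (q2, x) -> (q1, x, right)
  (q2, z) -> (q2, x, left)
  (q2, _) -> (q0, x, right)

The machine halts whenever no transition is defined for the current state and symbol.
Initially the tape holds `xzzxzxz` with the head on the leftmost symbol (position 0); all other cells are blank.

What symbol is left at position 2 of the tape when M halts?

x

q0 | _[x]zzxzxz   read x → write z, move right, go to q2
q2 | _z[z]zxzxz   read z → write x, move left, go to q2
q2 | _[z]xzxzxz   read z → write x, move left, go to q2
q2 | [_]xxzxzxz   read _ → write x, move right, go to q0
q0 | x[x]xzxzxz   read x → write z, move right, go to q2
q2 | xz[x]zxzxz   read x → write x, move right, go to q1
q1 | xzx[z]xzxz   read z → write x, move left, go to q0
q0 | xz[x]xxzxz   read x → write z, move right, go to q2
q2 | xzz[x]xzxz   read x → write x, move right, go to q1
q1 | xzzx[x]zxz
Cell 2 holds x when M halts.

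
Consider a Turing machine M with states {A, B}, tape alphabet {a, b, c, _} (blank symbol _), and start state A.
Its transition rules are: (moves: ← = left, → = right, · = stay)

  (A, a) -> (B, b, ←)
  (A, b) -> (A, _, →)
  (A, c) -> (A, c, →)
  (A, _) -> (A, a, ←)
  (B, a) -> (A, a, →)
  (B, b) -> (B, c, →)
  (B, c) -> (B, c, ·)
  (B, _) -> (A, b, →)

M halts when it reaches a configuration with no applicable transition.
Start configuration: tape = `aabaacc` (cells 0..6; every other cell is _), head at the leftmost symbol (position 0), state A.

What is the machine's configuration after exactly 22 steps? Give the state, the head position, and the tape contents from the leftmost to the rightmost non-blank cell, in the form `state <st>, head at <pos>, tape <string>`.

state B, head at 6, tape bb_bb_ccb

A | _[a]abaacc_   read a → write b, move ←, go to B
B | [_]babaacc_   read _ → write b, move →, go to A
A | b[b]abaacc_   read b → write _, move →, go to A
A | b_[a]baacc_   read a → write b, move ←, go to B
B | b[_]bbaacc_   read _ → write b, move →, go to A
A | bb[b]baacc_   read b → write _, move →, go to A
A | bb_[b]aacc_   read b → write _, move →, go to A
A | bb__[a]acc_   read a → write b, move ←, go to B
B | bb_[_]bacc_   read _ → write b, move →, go to A
A | bb_b[b]acc_   read b → write _, move →, go to A
A | bb_b_[a]cc_   read a → write b, move ←, go to B
B | bb_b[_]bcc_   read _ → write b, move →, go to A
A | bb_bb[b]cc_   read b → write _, move →, go to A
A | bb_bb_[c]c_   read c → write c, move →, go to A
A | bb_bb_c[c]_   read c → write c, move →, go to A
A | bb_bb_cc[_]   read _ → write a, move ←, go to A
A | bb_bb_c[c]a   read c → write c, move →, go to A
A | bb_bb_cc[a]   read a → write b, move ←, go to B
B | bb_bb_c[c]b   read c → write c, move ·, go to B
B | bb_bb_c[c]b   read c → write c, move ·, go to B
B | bb_bb_c[c]b   read c → write c, move ·, go to B
B | bb_bb_c[c]b   read c → write c, move ·, go to B
B | bb_bb_c[c]b
After 22 steps: state B, head at 6, tape bb_bb_ccb.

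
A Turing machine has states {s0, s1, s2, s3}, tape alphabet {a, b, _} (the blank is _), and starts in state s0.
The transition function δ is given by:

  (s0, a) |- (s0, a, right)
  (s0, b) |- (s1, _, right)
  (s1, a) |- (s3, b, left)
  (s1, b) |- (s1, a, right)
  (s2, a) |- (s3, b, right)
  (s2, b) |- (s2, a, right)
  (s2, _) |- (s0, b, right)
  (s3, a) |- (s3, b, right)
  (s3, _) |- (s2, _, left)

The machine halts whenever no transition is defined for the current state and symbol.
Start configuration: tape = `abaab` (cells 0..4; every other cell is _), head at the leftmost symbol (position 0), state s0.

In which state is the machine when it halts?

s1

s0 | [a]baab_   read a → write a, move right, go to s0
s0 | a[b]aab_   read b → write _, move right, go to s1
s1 | a_[a]ab_   read a → write b, move left, go to s3
s3 | a[_]bab_   read _ → write _, move left, go to s2
s2 | [a]_bab_   read a → write b, move right, go to s3
s3 | b[_]bab_   read _ → write _, move left, go to s2
s2 | [b]_bab_   read b → write a, move right, go to s2
s2 | a[_]bab_   read _ → write b, move right, go to s0
s0 | ab[b]ab_   read b → write _, move right, go to s1
s1 | ab_[a]b_   read a → write b, move left, go to s3
s3 | ab[_]bb_   read _ → write _, move left, go to s2
s2 | a[b]_bb_   read b → write a, move right, go to s2
s2 | aa[_]bb_   read _ → write b, move right, go to s0
s0 | aab[b]b_   read b → write _, move right, go to s1
s1 | aab_[b]_   read b → write a, move right, go to s1
s1 | aab_a[_]
No transition is defined for (s1, _); M halts in state s1.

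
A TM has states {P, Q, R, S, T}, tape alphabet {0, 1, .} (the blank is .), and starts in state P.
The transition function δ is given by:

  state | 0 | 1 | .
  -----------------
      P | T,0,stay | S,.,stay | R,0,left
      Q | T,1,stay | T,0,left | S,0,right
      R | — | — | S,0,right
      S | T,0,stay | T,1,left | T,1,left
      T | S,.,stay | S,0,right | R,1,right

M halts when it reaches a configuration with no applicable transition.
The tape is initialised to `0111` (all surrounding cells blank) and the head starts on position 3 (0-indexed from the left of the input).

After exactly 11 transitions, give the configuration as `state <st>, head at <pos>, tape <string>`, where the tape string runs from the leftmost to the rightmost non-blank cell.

state=P head=3 tape=011[1]   (P,1)→(S,.,stay)
state=S head=3 tape=011[.]   (S,.)→(T,1,left)
state=T head=2 tape=01[1]1   (T,1)→(S,0,right)
state=S head=3 tape=010[1]   (S,1)→(T,1,left)
state=T head=2 tape=01[0]1   (T,0)→(S,.,stay)
state=S head=2 tape=01[.]1   (S,.)→(T,1,left)
state=T head=1 tape=0[1]11   (T,1)→(S,0,right)
state=S head=2 tape=00[1]1   (S,1)→(T,1,left)
state=T head=1 tape=0[0]11   (T,0)→(S,.,stay)
state=S head=1 tape=0[.]11   (S,.)→(T,1,left)
state=T head=0 tape=[0]111   (T,0)→(S,.,stay)
state=S head=0 tape=[.]111
After 11 steps: state S, head at 0, tape 111.

state S, head at 0, tape 111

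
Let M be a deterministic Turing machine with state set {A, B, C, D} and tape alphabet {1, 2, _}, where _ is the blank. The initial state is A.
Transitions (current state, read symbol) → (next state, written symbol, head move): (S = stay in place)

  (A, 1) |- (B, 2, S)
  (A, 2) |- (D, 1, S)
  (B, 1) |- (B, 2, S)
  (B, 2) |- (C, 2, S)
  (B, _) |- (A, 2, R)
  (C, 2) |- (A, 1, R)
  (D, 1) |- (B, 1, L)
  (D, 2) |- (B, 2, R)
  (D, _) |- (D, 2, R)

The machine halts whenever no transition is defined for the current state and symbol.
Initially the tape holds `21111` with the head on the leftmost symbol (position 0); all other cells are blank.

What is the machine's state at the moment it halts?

A | _[2]1111_   read 2 → write 1, move S, go to D
D | _[1]1111_   read 1 → write 1, move L, go to B
B | [_]11111_   read _ → write 2, move R, go to A
A | 2[1]1111_   read 1 → write 2, move S, go to B
B | 2[2]1111_   read 2 → write 2, move S, go to C
C | 2[2]1111_   read 2 → write 1, move R, go to A
A | 21[1]111_   read 1 → write 2, move S, go to B
B | 21[2]111_   read 2 → write 2, move S, go to C
C | 21[2]111_   read 2 → write 1, move R, go to A
A | 211[1]11_   read 1 → write 2, move S, go to B
B | 211[2]11_   read 2 → write 2, move S, go to C
C | 211[2]11_   read 2 → write 1, move R, go to A
A | 2111[1]1_   read 1 → write 2, move S, go to B
B | 2111[2]1_   read 2 → write 2, move S, go to C
C | 2111[2]1_   read 2 → write 1, move R, go to A
A | 21111[1]_   read 1 → write 2, move S, go to B
B | 21111[2]_   read 2 → write 2, move S, go to C
C | 21111[2]_   read 2 → write 1, move R, go to A
A | 211111[_]
No transition is defined for (A, _); M halts in state A.

A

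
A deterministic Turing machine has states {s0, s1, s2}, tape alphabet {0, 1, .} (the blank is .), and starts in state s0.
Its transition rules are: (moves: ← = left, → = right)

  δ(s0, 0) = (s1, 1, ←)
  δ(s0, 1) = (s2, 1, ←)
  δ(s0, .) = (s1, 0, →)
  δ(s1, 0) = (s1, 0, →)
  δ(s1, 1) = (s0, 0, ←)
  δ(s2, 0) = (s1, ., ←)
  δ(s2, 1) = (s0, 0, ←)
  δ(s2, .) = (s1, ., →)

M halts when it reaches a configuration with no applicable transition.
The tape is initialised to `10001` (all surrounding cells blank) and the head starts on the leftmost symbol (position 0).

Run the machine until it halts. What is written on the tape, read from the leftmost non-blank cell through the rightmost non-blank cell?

100000

state=s0 head=0 tape=..[1]0001   (s0,1)→(s2,1,←)
state=s2 head=-1 tape=.[.]10001   (s2,.)→(s1,.,→)
state=s1 head=0 tape=..[1]0001   (s1,1)→(s0,0,←)
state=s0 head=-1 tape=.[.]00001   (s0,.)→(s1,0,→)
state=s1 head=0 tape=.0[0]0001   (s1,0)→(s1,0,→)
state=s1 head=1 tape=.00[0]001   (s1,0)→(s1,0,→)
state=s1 head=2 tape=.000[0]01   (s1,0)→(s1,0,→)
state=s1 head=3 tape=.0000[0]1   (s1,0)→(s1,0,→)
state=s1 head=4 tape=.00000[1]   (s1,1)→(s0,0,←)
state=s0 head=3 tape=.0000[0]0   (s0,0)→(s1,1,←)
state=s1 head=2 tape=.000[0]10   (s1,0)→(s1,0,→)
state=s1 head=3 tape=.0000[1]0   (s1,1)→(s0,0,←)
state=s0 head=2 tape=.000[0]00   (s0,0)→(s1,1,←)
state=s1 head=1 tape=.00[0]100   (s1,0)→(s1,0,→)
state=s1 head=2 tape=.000[1]00   (s1,1)→(s0,0,←)
state=s0 head=1 tape=.00[0]000   (s0,0)→(s1,1,←)
state=s1 head=0 tape=.0[0]1000   (s1,0)→(s1,0,→)
state=s1 head=1 tape=.00[1]000   (s1,1)→(s0,0,←)
state=s0 head=0 tape=.0[0]0000   (s0,0)→(s1,1,←)
state=s1 head=-1 tape=.[0]10000   (s1,0)→(s1,0,→)
state=s1 head=0 tape=.0[1]0000   (s1,1)→(s0,0,←)
state=s0 head=-1 tape=.[0]00000   (s0,0)→(s1,1,←)
state=s1 head=-2 tape=[.]100000
The non-blank tape span at halt is 100000.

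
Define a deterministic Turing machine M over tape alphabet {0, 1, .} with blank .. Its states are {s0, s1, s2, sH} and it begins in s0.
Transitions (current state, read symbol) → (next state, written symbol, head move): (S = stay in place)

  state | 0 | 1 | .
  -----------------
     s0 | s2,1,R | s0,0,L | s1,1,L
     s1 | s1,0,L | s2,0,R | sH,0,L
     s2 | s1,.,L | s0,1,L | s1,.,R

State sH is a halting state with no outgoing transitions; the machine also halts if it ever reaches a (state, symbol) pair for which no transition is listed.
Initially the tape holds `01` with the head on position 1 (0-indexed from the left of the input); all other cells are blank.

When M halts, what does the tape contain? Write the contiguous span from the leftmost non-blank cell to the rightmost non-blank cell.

s0 | 0[1].   read 1 → write 0, move L, go to s0
s0 | [0]0.   read 0 → write 1, move R, go to s2
s2 | 1[0].   read 0 → write ., move L, go to s1
s1 | [1]..   read 1 → write 0, move R, go to s2
s2 | 0[.].   read . → write ., move R, go to s1
s1 | 0.[.]   read . → write 0, move L, go to sH
sH | 0[.]0
The non-blank tape span at halt is 0.0.

0.0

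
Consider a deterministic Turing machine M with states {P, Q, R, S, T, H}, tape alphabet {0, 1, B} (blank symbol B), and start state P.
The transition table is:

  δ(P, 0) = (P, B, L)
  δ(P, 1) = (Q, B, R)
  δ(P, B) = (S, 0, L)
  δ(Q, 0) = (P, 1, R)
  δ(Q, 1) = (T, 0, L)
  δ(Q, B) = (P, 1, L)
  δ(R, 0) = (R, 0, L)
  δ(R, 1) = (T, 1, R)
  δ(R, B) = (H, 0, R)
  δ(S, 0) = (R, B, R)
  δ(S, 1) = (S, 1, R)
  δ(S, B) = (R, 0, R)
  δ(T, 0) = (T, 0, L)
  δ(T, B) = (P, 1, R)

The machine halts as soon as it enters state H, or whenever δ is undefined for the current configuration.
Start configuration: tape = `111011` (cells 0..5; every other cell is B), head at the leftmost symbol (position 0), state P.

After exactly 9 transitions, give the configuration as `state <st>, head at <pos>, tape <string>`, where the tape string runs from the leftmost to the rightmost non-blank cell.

state R, head at -1, tape 0011011

state=P head=0 tape=B[1]11011   (P,1)→(Q,B,R)
state=Q head=1 tape=BB[1]1011   (Q,1)→(T,0,L)
state=T head=0 tape=B[B]01011   (T,B)→(P,1,R)
state=P head=1 tape=B1[0]1011   (P,0)→(P,B,L)
state=P head=0 tape=B[1]B1011   (P,1)→(Q,B,R)
state=Q head=1 tape=BB[B]1011   (Q,B)→(P,1,L)
state=P head=0 tape=B[B]11011   (P,B)→(S,0,L)
state=S head=-1 tape=[B]011011   (S,B)→(R,0,R)
state=R head=0 tape=0[0]11011   (R,0)→(R,0,L)
state=R head=-1 tape=[0]011011
After 9 steps: state R, head at -1, tape 0011011.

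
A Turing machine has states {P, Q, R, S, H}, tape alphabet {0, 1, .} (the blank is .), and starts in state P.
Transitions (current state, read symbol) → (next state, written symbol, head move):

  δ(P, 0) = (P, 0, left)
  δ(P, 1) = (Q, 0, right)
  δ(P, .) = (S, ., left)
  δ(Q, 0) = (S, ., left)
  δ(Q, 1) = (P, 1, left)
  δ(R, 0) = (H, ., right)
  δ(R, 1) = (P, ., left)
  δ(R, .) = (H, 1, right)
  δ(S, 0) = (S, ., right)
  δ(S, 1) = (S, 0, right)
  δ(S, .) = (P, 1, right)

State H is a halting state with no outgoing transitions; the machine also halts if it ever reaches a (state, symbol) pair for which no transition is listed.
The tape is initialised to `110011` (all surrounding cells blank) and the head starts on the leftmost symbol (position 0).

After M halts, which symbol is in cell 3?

P | ..[1]10011.   read 1 → write 0, move right, go to Q
Q | ..0[1]0011.   read 1 → write 1, move left, go to P
P | ..[0]10011.   read 0 → write 0, move left, go to P
P | .[.]010011.   read . → write ., move left, go to S
S | [.].010011.   read . → write 1, move right, go to P
P | 1[.]010011.   read . → write ., move left, go to S
S | [1].010011.   read 1 → write 0, move right, go to S
S | 0[.]010011.   read . → write 1, move right, go to P
P | 01[0]10011.   read 0 → write 0, move left, go to P
P | 0[1]010011.   read 1 → write 0, move right, go to Q
Q | 00[0]10011.   read 0 → write ., move left, go to S
S | 0[0].10011.   read 0 → write ., move right, go to S
S | 0.[.]10011.   read . → write 1, move right, go to P
P | 0.1[1]0011.   read 1 → write 0, move right, go to Q
Q | 0.10[0]011.   read 0 → write ., move left, go to S
S | 0.1[0].011.   read 0 → write ., move right, go to S
S | 0.1.[.]011.   read . → write 1, move right, go to P
P | 0.1.1[0]11.   read 0 → write 0, move left, go to P
P | 0.1.[1]011.   read 1 → write 0, move right, go to Q
Q | 0.1.0[0]11.   read 0 → write ., move left, go to S
S | 0.1.[0].11.   read 0 → write ., move right, go to S
S | 0.1..[.]11.   read . → write 1, move right, go to P
P | 0.1..1[1]1.   read 1 → write 0, move right, go to Q
Q | 0.1..10[1].   read 1 → write 1, move left, go to P
P | 0.1..1[0]1.   read 0 → write 0, move left, go to P
P | 0.1..[1]01.   read 1 → write 0, move right, go to Q
Q | 0.1..0[0]1.   read 0 → write ., move left, go to S
S | 0.1..[0].1.   read 0 → write ., move right, go to S
S | 0.1...[.]1.   read . → write 1, move right, go to P
P | 0.1...1[1].   read 1 → write 0, move right, go to Q
Q | 0.1...10[.]
Cell 3 holds . when M halts.

.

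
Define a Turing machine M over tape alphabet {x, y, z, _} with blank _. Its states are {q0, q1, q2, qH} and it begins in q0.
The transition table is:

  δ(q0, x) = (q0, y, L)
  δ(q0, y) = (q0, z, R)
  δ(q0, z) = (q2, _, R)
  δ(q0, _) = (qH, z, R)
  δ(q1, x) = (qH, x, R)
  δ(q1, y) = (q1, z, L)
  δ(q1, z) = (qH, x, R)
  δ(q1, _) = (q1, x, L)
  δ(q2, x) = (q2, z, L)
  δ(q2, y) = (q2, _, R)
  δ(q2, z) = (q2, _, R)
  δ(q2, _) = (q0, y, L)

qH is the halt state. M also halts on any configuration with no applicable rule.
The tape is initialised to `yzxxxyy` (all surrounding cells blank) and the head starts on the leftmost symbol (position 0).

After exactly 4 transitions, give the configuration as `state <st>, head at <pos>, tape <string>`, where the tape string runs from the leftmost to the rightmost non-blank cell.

q0 | [y]zxxxyy   read y → write z, move R, go to q0
q0 | z[z]xxxyy   read z → write _, move R, go to q2
q2 | z_[x]xxyy   read x → write z, move L, go to q2
q2 | z[_]zxxyy   read _ → write y, move L, go to q0
q0 | [z]yzxxyy
After 4 steps: state q0, head at 0, tape zyzxxyy.

state q0, head at 0, tape zyzxxyy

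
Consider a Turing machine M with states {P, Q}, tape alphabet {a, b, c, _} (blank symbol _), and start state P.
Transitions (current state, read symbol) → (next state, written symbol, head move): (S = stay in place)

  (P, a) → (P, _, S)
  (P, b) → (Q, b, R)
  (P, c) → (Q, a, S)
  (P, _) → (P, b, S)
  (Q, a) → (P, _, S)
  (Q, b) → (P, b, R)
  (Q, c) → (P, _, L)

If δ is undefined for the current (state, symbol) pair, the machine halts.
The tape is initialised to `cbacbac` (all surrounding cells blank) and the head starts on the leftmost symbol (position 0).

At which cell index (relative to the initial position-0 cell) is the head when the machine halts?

state=P head=0 tape=[c]bacbac   (P,c)→(Q,a,S)
state=Q head=0 tape=[a]bacbac   (Q,a)→(P,_,S)
state=P head=0 tape=[_]bacbac   (P,_)→(P,b,S)
state=P head=0 tape=[b]bacbac   (P,b)→(Q,b,R)
state=Q head=1 tape=b[b]acbac   (Q,b)→(P,b,R)
state=P head=2 tape=bb[a]cbac   (P,a)→(P,_,S)
state=P head=2 tape=bb[_]cbac   (P,_)→(P,b,S)
state=P head=2 tape=bb[b]cbac   (P,b)→(Q,b,R)
state=Q head=3 tape=bbb[c]bac   (Q,c)→(P,_,L)
state=P head=2 tape=bb[b]_bac   (P,b)→(Q,b,R)
state=Q head=3 tape=bbb[_]bac
At halt the head is at cell 3.

3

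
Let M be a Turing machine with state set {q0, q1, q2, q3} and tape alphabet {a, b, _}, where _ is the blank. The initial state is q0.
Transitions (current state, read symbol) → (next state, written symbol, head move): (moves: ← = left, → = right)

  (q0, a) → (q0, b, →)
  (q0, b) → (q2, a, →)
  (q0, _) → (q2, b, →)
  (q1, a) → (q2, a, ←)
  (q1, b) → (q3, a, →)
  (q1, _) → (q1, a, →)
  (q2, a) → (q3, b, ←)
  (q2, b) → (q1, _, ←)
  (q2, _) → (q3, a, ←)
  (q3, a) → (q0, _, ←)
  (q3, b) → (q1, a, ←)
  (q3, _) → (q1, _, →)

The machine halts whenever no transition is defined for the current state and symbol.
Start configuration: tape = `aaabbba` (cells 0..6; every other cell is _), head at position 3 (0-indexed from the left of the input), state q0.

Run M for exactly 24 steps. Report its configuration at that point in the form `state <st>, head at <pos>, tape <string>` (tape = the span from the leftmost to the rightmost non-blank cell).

state q3, head at -1, tape aaaaaa_ba

q0 | ___aaa[b]bba   read b → write a, move →, go to q2
q2 | ___aaaa[b]ba   read b → write _, move ←, go to q1
q1 | ___aaa[a]_ba   read a → write a, move ←, go to q2
q2 | ___aa[a]a_ba   read a → write b, move ←, go to q3
q3 | ___a[a]ba_ba   read a → write _, move ←, go to q0
q0 | ___[a]_ba_ba   read a → write b, move →, go to q0
q0 | ___b[_]ba_ba   read _ → write b, move →, go to q2
q2 | ___bb[b]a_ba   read b → write _, move ←, go to q1
q1 | ___b[b]_a_ba   read b → write a, move →, go to q3
q3 | ___ba[_]a_ba   read _ → write _, move →, go to q1
q1 | ___ba_[a]_ba   read a → write a, move ←, go to q2
q2 | ___ba[_]a_ba   read _ → write a, move ←, go to q3
q3 | ___b[a]aa_ba   read a → write _, move ←, go to q0
q0 | ___[b]_aa_ba   read b → write a, move →, go to q2
q2 | ___a[_]aa_ba   read _ → write a, move ←, go to q3
q3 | ___[a]aaa_ba   read a → write _, move ←, go to q0
q0 | __[_]_aaa_ba   read _ → write b, move →, go to q2
q2 | __b[_]aaa_ba   read _ → write a, move ←, go to q3
q3 | __[b]aaaa_ba   read b → write a, move ←, go to q1
q1 | _[_]aaaaa_ba   read _ → write a, move →, go to q1
q1 | _a[a]aaaa_ba   read a → write a, move ←, go to q2
q2 | _[a]aaaaa_ba   read a → write b, move ←, go to q3
q3 | [_]baaaaa_ba   read _ → write _, move →, go to q1
q1 | _[b]aaaaa_ba   read b → write a, move →, go to q3
q3 | _a[a]aaaa_ba
After 24 steps: state q3, head at -1, tape aaaaaa_ba.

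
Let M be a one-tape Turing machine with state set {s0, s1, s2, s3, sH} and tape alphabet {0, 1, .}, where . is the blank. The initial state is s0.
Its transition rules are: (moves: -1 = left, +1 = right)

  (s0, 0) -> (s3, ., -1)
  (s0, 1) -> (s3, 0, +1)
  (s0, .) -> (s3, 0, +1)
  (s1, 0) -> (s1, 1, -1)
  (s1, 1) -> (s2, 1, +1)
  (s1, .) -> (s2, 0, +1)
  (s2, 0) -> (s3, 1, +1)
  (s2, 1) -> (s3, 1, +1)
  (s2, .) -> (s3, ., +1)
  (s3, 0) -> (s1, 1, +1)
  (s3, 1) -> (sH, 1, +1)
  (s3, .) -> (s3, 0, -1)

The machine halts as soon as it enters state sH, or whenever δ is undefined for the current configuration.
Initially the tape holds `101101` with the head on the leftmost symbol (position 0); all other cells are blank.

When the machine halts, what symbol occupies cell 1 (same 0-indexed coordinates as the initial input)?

state=s0 head=0 tape=[1]01101..   (s0,1)→(s3,0,+1)
state=s3 head=1 tape=0[0]1101..   (s3,0)→(s1,1,+1)
state=s1 head=2 tape=01[1]101..   (s1,1)→(s2,1,+1)
state=s2 head=3 tape=011[1]01..   (s2,1)→(s3,1,+1)
state=s3 head=4 tape=0111[0]1..   (s3,0)→(s1,1,+1)
state=s1 head=5 tape=01111[1]..   (s1,1)→(s2,1,+1)
state=s2 head=6 tape=011111[.].   (s2,.)→(s3,.,+1)
state=s3 head=7 tape=011111.[.]   (s3,.)→(s3,0,-1)
state=s3 head=6 tape=011111[.]0   (s3,.)→(s3,0,-1)
state=s3 head=5 tape=01111[1]00   (s3,1)→(sH,1,+1)
state=sH head=6 tape=011111[0]0
Cell 1 holds 1 when M halts.

1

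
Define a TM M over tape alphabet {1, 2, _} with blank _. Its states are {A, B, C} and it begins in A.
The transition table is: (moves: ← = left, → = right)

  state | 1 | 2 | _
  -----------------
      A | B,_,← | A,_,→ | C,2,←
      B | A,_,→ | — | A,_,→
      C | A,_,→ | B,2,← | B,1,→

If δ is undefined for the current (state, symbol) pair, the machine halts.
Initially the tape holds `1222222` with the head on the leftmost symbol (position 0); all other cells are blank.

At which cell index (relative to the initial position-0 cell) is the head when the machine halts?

state=A head=0 tape=_[1]222222   (A,1)→(B,_,←)
state=B head=-1 tape=[_]_222222   (B,_)→(A,_,→)
state=A head=0 tape=_[_]222222   (A,_)→(C,2,←)
state=C head=-1 tape=[_]2222222   (C,_)→(B,1,→)
state=B head=0 tape=1[2]222222
At halt the head is at cell 0.

0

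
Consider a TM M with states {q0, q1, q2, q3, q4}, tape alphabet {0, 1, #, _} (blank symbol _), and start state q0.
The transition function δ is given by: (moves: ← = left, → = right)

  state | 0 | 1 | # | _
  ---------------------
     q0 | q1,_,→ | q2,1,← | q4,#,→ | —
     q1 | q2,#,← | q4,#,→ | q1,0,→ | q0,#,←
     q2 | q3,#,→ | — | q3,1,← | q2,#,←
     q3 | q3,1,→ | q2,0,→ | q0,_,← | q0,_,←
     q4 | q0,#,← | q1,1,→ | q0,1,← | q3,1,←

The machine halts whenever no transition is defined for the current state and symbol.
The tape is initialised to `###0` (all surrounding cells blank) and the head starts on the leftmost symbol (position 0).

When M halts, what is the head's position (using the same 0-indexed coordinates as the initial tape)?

-2

q0 | __[#]##0   read # → write #, move →, go to q4
q4 | __#[#]#0   read # → write 1, move ←, go to q0
q0 | __[#]1#0   read # → write #, move →, go to q4
q4 | __#[1]#0   read 1 → write 1, move →, go to q1
q1 | __#1[#]0   read # → write 0, move →, go to q1
q1 | __#10[0]   read 0 → write #, move ←, go to q2
q2 | __#1[0]#   read 0 → write #, move →, go to q3
q3 | __#1#[#]   read # → write _, move ←, go to q0
q0 | __#1[#]_   read # → write #, move →, go to q4
q4 | __#1#[_]   read _ → write 1, move ←, go to q3
q3 | __#1[#]1   read # → write _, move ←, go to q0
q0 | __#[1]_1   read 1 → write 1, move ←, go to q2
q2 | __[#]1_1   read # → write 1, move ←, go to q3
q3 | _[_]11_1   read _ → write _, move ←, go to q0
q0 | [_]_11_1
At halt the head is at cell -2.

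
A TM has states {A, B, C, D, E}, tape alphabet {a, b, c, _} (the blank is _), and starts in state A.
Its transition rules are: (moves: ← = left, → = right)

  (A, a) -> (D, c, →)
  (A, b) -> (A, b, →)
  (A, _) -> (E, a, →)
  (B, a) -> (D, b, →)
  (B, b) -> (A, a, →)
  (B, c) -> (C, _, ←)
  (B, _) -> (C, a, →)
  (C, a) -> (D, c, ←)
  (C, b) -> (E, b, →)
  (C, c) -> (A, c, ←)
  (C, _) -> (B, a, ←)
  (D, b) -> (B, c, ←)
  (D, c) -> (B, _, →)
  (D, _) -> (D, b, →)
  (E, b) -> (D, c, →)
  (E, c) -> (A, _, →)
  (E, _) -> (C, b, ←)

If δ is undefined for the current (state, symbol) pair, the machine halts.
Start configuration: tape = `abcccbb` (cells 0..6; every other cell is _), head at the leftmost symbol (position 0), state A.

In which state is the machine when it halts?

state=A head=0 tape=__[a]bcccbb   (A,a)→(D,c,→)
state=D head=1 tape=__c[b]cccbb   (D,b)→(B,c,←)
state=B head=0 tape=__[c]ccccbb   (B,c)→(C,_,←)
state=C head=-1 tape=_[_]_ccccbb   (C,_)→(B,a,←)
state=B head=-2 tape=[_]a_ccccbb   (B,_)→(C,a,→)
state=C head=-1 tape=a[a]_ccccbb   (C,a)→(D,c,←)
state=D head=-2 tape=[a]c_ccccbb
No transition is defined for (D, a); M halts in state D.

D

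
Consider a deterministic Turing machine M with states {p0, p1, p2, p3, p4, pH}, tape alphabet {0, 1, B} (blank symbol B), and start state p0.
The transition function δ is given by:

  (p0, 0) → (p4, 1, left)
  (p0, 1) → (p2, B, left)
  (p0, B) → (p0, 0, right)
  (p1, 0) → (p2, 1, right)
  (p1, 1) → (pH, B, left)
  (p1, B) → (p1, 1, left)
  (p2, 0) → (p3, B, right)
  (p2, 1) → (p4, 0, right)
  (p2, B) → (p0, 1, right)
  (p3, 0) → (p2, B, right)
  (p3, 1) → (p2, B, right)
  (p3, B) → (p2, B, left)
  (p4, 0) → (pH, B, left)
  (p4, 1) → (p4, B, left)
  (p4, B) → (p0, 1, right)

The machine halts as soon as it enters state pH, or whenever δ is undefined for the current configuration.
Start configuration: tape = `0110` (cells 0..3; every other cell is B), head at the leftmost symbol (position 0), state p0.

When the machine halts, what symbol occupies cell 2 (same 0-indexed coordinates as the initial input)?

B

state=p0 head=0 tape=B[0]110   (p0,0)→(p4,1,left)
state=p4 head=-1 tape=[B]1110   (p4,B)→(p0,1,right)
state=p0 head=0 tape=1[1]110   (p0,1)→(p2,B,left)
state=p2 head=-1 tape=[1]B110   (p2,1)→(p4,0,right)
state=p4 head=0 tape=0[B]110   (p4,B)→(p0,1,right)
state=p0 head=1 tape=01[1]10   (p0,1)→(p2,B,left)
state=p2 head=0 tape=0[1]B10   (p2,1)→(p4,0,right)
state=p4 head=1 tape=00[B]10   (p4,B)→(p0,1,right)
state=p0 head=2 tape=001[1]0   (p0,1)→(p2,B,left)
state=p2 head=1 tape=00[1]B0   (p2,1)→(p4,0,right)
state=p4 head=2 tape=000[B]0   (p4,B)→(p0,1,right)
state=p0 head=3 tape=0001[0]   (p0,0)→(p4,1,left)
state=p4 head=2 tape=000[1]1   (p4,1)→(p4,B,left)
state=p4 head=1 tape=00[0]B1   (p4,0)→(pH,B,left)
state=pH head=0 tape=0[0]BB1
Cell 2 holds B when M halts.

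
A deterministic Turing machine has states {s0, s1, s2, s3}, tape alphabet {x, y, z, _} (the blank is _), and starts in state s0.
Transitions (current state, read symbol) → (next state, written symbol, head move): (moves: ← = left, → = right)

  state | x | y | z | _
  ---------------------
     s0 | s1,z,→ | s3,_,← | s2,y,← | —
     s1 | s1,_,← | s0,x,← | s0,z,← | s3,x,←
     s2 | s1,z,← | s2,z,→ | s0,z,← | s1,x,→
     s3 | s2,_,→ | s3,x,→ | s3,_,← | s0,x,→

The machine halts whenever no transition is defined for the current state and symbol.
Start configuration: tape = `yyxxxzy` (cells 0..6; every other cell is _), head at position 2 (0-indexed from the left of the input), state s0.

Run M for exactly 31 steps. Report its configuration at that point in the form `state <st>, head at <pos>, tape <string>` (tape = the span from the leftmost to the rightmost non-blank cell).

state=s0 head=2 tape=____yy[x]xxzy   (s0,x)→(s1,z,→)
state=s1 head=3 tape=____yyz[x]xzy   (s1,x)→(s1,_,←)
state=s1 head=2 tape=____yy[z]_xzy   (s1,z)→(s0,z,←)
state=s0 head=1 tape=____y[y]z_xzy   (s0,y)→(s3,_,←)
state=s3 head=0 tape=____[y]_z_xzy   (s3,y)→(s3,x,→)
state=s3 head=1 tape=____x[_]z_xzy   (s3,_)→(s0,x,→)
state=s0 head=2 tape=____xx[z]_xzy   (s0,z)→(s2,y,←)
state=s2 head=1 tape=____x[x]y_xzy   (s2,x)→(s1,z,←)
state=s1 head=0 tape=____[x]zy_xzy   (s1,x)→(s1,_,←)
state=s1 head=-1 tape=___[_]_zy_xzy   (s1,_)→(s3,x,←)
state=s3 head=-2 tape=__[_]x_zy_xzy   (s3,_)→(s0,x,→)
state=s0 head=-1 tape=__x[x]_zy_xzy   (s0,x)→(s1,z,→)
state=s1 head=0 tape=__xz[_]zy_xzy   (s1,_)→(s3,x,←)
state=s3 head=-1 tape=__x[z]xzy_xzy   (s3,z)→(s3,_,←)
state=s3 head=-2 tape=__[x]_xzy_xzy   (s3,x)→(s2,_,→)
state=s2 head=-1 tape=___[_]xzy_xzy   (s2,_)→(s1,x,→)
state=s1 head=0 tape=___x[x]zy_xzy   (s1,x)→(s1,_,←)
state=s1 head=-1 tape=___[x]_zy_xzy   (s1,x)→(s1,_,←)
state=s1 head=-2 tape=__[_]__zy_xzy   (s1,_)→(s3,x,←)
state=s3 head=-3 tape=_[_]x__zy_xzy   (s3,_)→(s0,x,→)
state=s0 head=-2 tape=_x[x]__zy_xzy   (s0,x)→(s1,z,→)
state=s1 head=-1 tape=_xz[_]_zy_xzy   (s1,_)→(s3,x,←)
state=s3 head=-2 tape=_x[z]x_zy_xzy   (s3,z)→(s3,_,←)
state=s3 head=-3 tape=_[x]_x_zy_xzy   (s3,x)→(s2,_,→)
state=s2 head=-2 tape=__[_]x_zy_xzy   (s2,_)→(s1,x,→)
state=s1 head=-1 tape=__x[x]_zy_xzy   (s1,x)→(s1,_,←)
state=s1 head=-2 tape=__[x]__zy_xzy   (s1,x)→(s1,_,←)
state=s1 head=-3 tape=_[_]___zy_xzy   (s1,_)→(s3,x,←)
state=s3 head=-4 tape=[_]x___zy_xzy   (s3,_)→(s0,x,→)
state=s0 head=-3 tape=x[x]___zy_xzy   (s0,x)→(s1,z,→)
state=s1 head=-2 tape=xz[_]__zy_xzy   (s1,_)→(s3,x,←)
state=s3 head=-3 tape=x[z]x__zy_xzy
After 31 steps: state s3, head at -3, tape xzx__zy_xzy.

state s3, head at -3, tape xzx__zy_xzy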